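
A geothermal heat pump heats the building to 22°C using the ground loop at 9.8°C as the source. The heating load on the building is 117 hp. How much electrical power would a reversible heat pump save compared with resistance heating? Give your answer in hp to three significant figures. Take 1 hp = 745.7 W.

In absolute terms T_C = 282.95 K and T_H = 295.15 K, so ΔT = 12.20 K.
COP_Carnot = T_H/ΔT = 295.15/12.20 = 24.19.
Resistance heating needs Ẇ_res = Q̇_H = 117.0 hp; the reversible heat pump needs only Ẇ_hp = Q̇_H/COP = 4.836 hp.
Saving = 117.0 − 4.836 = 112.2 hp.

112 hp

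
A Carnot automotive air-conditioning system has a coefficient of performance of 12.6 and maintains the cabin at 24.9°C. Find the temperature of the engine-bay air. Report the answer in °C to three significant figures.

48.6 °C

COP_R = T_C/(T_H − T_C) gives T_H − T_C = T_C/COP.
With T_C = 298.05 K, T_H = 298.05 × (1 + 1/12.6) = 321.70 K.
Converting, 321.70 K = 48.55°C.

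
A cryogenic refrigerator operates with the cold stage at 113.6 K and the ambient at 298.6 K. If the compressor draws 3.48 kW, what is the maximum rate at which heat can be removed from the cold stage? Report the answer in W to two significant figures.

2100 W

The reservoir spacing is ΔT = 298.6 − 113.6 = 185.0 K.
COP_Carnot = T_C/ΔT = 113.60/185.0 = 0.6141.
Q̇_max = COP_Carnot × Ẇ = 0.6141 × 3.480 kW = 2.137 kW = 2137 W.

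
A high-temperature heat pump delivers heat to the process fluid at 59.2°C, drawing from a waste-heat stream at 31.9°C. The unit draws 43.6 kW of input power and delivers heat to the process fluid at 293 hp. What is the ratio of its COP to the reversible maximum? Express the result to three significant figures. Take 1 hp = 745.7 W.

Converting, Q̇_H = 293.0 hp = 218.5 kW, so COP_actual = Q̇_H/Ẇ = 218.5/43.60 = 5.011.
In absolute terms T_C = 305.05 K and T_H = 332.35 K, so ΔT = 27.30 K.
COP_Carnot = T_H/ΔT = 332.35/27.30 = 12.17.
η_II = COP_actual/COP_Carnot = 5.011/12.17 = 0.4116.

0.412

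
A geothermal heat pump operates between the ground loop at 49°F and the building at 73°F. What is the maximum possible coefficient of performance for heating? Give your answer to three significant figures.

22.2

In absolute terms T_C = 282.59 K and T_H = 295.93 K, so ΔT = 13.33 K.
For a reversible cycle, COP_Carnot = T_H/ΔT = 295.93/13.33 = 22.19.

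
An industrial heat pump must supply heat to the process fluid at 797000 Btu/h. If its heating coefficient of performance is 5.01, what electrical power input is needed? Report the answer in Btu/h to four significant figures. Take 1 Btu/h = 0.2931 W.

159100 Btu/h

Ẇ = Q̇_H/COP_HP = 797000/5.01 = 159100 Btu/h.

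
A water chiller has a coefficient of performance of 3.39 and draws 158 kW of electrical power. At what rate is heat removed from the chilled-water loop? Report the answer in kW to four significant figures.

Q̇_C = COP × Ẇ = 3.39 × 158.0 = 535.6 kW.

535.6 kW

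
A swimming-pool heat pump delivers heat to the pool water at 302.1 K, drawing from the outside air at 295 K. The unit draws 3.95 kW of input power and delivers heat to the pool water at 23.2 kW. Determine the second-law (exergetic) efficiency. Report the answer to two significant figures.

COP_actual = Q̇_H/Ẇ = 23.20/3.950 = 5.873.
The reservoir spacing is ΔT = 302.1 − 295 = 7.100 K.
COP_Carnot = T_H/ΔT = 302.10/7.100 = 42.55.
η_II = COP_actual/COP_Carnot = 5.873/42.55 = 0.1380.

0.14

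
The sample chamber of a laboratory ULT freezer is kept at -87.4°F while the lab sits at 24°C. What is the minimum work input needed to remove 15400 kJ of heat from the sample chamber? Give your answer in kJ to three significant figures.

In absolute terms T_C = 206.82 K and T_H = 297.15 K, so ΔT = 90.33 K.
The reversible limit is COP_R = T_C/ΔT = 2.289, so W_min = Q_C/COP = Q_C·ΔT/T_C.
W_min = 15400 × 90.33/206.82 = 6726 kJ.

6730 kJ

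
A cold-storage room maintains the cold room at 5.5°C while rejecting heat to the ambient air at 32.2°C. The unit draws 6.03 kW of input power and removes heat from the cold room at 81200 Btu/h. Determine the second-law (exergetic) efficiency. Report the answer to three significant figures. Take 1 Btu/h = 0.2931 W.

0.378

Converting, Q̇_C = 81200 Btu/h = 23.80 kW, so COP_actual = Q̇_C/Ẇ = 23.80/6.030 = 3.947.
In absolute terms T_C = 278.65 K and T_H = 305.35 K, so ΔT = 26.70 K.
COP_Carnot = T_C/ΔT = 278.65/26.70 = 10.44.
η_II = COP_actual/COP_Carnot = 3.947/10.44 = 0.3782.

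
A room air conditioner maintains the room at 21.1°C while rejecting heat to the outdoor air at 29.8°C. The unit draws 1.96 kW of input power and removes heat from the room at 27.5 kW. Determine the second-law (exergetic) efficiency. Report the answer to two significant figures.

COP_actual = Q̇_C/Ẇ = 27.50/1.960 = 14.03.
In absolute terms T_C = 294.25 K and T_H = 302.95 K, so ΔT = 8.700 K.
COP_Carnot = T_C/ΔT = 294.25/8.700 = 33.82.
η_II = COP_actual/COP_Carnot = 14.03/33.82 = 0.4148.

0.41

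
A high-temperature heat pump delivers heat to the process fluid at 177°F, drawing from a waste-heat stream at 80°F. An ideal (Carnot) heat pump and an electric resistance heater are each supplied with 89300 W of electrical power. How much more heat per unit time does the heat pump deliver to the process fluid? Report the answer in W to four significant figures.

In absolute terms T_C = 299.82 K and T_H = 353.71 K, so ΔT = 53.89 K.
COP_Carnot = T_H/ΔT = 353.71/53.89 = 6.564.
The heat pump delivers Q̇_H = COP × Ẇ = 586100 W; the resistance heater delivers Ẇ = 89300 W.
Extra = (COP − 1)·Ẇ = 496800 W.

496800 W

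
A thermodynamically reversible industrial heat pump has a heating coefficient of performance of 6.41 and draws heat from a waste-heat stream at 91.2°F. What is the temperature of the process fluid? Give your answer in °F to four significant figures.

COP_HP = T_H/(T_H − T_C) rearranges to T_H = COP·T_C/(COP − 1).
With T_C = 306.04 K, T_H = 6.41 × 306.04/5.410 = 362.61 K.
Converting, 362.61 K = 193.02°F.

193.0 °F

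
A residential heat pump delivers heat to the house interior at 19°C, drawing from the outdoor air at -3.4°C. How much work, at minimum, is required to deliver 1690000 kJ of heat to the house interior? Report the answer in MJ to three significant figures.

In absolute terms T_C = 269.75 K and T_H = 292.15 K, so ΔT = 22.40 K.
The reversible limit is COP_HP = T_H/ΔT = 13.04, so W_min = Q_H/COP = Q_H·ΔT/T_H.
W_min = 1690000 × 22.40/292.15 = 129600 kJ = 129.6 MJ.

130 MJ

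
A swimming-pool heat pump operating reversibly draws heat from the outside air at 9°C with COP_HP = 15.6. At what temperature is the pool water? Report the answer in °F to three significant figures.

83.0 °F

COP_HP = T_H/(T_H − T_C) rearranges to T_H = COP·T_C/(COP − 1).
With T_C = 282.15 K, T_H = 15.6 × 282.15/14.60 = 301.48 K.
Converting, 301.48 K = 82.99°F.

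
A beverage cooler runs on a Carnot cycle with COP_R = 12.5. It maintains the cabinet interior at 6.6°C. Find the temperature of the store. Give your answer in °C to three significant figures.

COP_R = T_C/(T_H − T_C) gives T_H − T_C = T_C/COP.
With T_C = 279.75 K, T_H = 279.75 × (1 + 1/12.5) = 302.13 K.
Converting, 302.13 K = 28.98°C.

29.0 °C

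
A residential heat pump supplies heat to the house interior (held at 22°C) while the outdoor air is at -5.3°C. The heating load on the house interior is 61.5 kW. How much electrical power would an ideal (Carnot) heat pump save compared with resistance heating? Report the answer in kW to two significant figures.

In absolute terms T_C = 267.85 K and T_H = 295.15 K, so ΔT = 27.30 K.
COP_Carnot = T_H/ΔT = 295.15/27.30 = 10.81.
Resistance heating needs Ẇ_res = Q̇_H = 61.50 kW; the reversible heat pump needs only Ẇ_hp = Q̇_H/COP = 5.688 kW.
Saving = 61.50 − 5.688 = 55.81 kW.

56 kW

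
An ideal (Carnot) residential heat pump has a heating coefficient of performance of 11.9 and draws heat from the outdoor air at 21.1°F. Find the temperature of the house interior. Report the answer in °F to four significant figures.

65.21 °F

COP_HP = T_H/(T_H − T_C) rearranges to T_H = COP·T_C/(COP − 1).
With T_C = 267.09 K, T_H = 11.9 × 267.09/10.90 = 291.60 K.
Converting, 291.60 K = 65.21°F.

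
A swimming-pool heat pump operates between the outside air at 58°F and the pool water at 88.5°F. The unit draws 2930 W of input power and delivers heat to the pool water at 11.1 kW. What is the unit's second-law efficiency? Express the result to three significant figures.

Converting, Q̇_H = 11.10 kW = 11100 W, so COP_actual = Q̇_H/Ẇ = 11100/2930 = 3.788.
In absolute terms T_C = 287.59 K and T_H = 304.54 K, so ΔT = 16.94 K.
COP_Carnot = T_H/ΔT = 304.54/16.94 = 17.97.
η_II = COP_actual/COP_Carnot = 3.788/17.97 = 0.2108.

0.211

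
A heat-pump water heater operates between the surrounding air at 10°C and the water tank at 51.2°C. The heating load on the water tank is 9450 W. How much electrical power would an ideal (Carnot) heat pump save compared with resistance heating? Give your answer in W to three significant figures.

8250 W

In absolute terms T_C = 283.15 K and T_H = 324.35 K, so ΔT = 41.20 K.
COP_Carnot = T_H/ΔT = 324.35/41.20 = 7.873.
Resistance heating needs Ẇ_res = Q̇_H = 9450 W; the reversible heat pump needs only Ẇ_hp = Q̇_H/COP = 1200 W.
Saving = 9450 − 1200 = 8250 W.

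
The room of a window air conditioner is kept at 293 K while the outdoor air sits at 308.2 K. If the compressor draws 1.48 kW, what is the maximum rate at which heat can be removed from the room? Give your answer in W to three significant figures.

The reservoir spacing is ΔT = 308.2 − 293 = 15.20 K.
COP_Carnot = T_C/ΔT = 293.00/15.20 = 19.28.
Q̇_max = COP_Carnot × Ẇ = 19.28 × 1.480 kW = 28.53 kW = 28530 W.

28500 W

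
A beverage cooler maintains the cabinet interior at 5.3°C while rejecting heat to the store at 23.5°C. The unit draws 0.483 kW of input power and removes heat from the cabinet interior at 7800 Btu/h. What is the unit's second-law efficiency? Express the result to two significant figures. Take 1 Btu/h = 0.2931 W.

Converting, Q̇_C = 7800 Btu/h = 2.286 kW, so COP_actual = Q̇_C/Ẇ = 2.286/0.4830 = 4.733.
In absolute terms T_C = 278.45 K and T_H = 296.65 K, so ΔT = 18.20 K.
COP_Carnot = T_C/ΔT = 278.45/18.20 = 15.30.
η_II = COP_actual/COP_Carnot = 4.733/15.30 = 0.3094.

0.31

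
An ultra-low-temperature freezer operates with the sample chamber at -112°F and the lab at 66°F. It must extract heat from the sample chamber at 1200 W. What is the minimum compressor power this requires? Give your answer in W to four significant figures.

In absolute terms T_C = 193.15 K and T_H = 292.04 K, so ΔT = 98.89 K.
COP_Carnot = T_C/ΔT = 193.15/98.89 = 1.953.
Ẇ_min = Q̇/COP_Carnot = 1200/1.953 = 614.4 W.

614.4 W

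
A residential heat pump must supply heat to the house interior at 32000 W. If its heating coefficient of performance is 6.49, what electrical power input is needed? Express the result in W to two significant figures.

4900 W

Ẇ = Q̇_H/COP_HP = 32000/6.49 = 4931 W.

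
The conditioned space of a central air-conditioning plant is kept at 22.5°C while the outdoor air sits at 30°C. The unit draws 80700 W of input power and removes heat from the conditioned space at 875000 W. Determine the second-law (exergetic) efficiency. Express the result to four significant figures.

0.2751

COP_actual = Q̇_C/Ẇ = 875000/80700 = 10.84.
In absolute terms T_C = 295.65 K and T_H = 303.15 K, so ΔT = 7.500 K.
COP_Carnot = T_C/ΔT = 295.65/7.500 = 39.42.
η_II = COP_actual/COP_Carnot = 10.84/39.42 = 0.2751.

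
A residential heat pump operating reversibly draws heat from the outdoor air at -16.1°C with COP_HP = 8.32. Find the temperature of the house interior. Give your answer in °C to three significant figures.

19.0 °C

COP_HP = T_H/(T_H − T_C) rearranges to T_H = COP·T_C/(COP − 1).
With T_C = 257.05 K, T_H = 8.32 × 257.05/7.320 = 292.17 K.
Converting, 292.17 K = 19.02°C.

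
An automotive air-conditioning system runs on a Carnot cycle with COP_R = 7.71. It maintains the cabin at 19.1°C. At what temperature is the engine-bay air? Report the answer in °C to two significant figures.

COP_R = T_C/(T_H − T_C) gives T_H − T_C = T_C/COP.
With T_C = 292.25 K, T_H = 292.25 × (1 + 1/7.71) = 330.16 K.
Converting, 330.16 K = 57.01°C.

57 °C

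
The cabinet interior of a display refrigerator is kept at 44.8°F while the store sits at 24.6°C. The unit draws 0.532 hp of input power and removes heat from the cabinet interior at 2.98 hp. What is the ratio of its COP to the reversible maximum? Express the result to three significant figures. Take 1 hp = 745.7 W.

COP_actual = Q̇_C/Ẇ = 2.980/0.5320 = 5.602.
In absolute terms T_C = 280.26 K and T_H = 297.75 K, so ΔT = 17.49 K.
COP_Carnot = T_C/ΔT = 280.26/17.49 = 16.03.
η_II = COP_actual/COP_Carnot = 5.602/16.03 = 0.3495.

0.350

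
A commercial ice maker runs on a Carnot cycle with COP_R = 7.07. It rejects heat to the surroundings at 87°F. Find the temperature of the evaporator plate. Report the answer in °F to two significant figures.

19 °F

For a Carnot refrigerator COP_R = T_C/(T_H − T_C), so T_C = COP·T_H/(1 + COP).
With T_H = 303.71 K, T_C = 7.07 × 303.71/8.070 = 266.07 K.
Converting, 266.07 K = 19.26°F.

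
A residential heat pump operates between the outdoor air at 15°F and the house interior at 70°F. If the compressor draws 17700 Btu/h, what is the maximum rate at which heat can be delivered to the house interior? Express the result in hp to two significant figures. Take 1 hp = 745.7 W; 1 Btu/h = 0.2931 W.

In absolute terms T_C = 263.71 K and T_H = 294.26 K, so ΔT = 30.56 K.
COP_Carnot = T_H/ΔT = 294.26/30.56 = 9.630.
Q̇_max = COP_Carnot × Ẇ = 9.630 × 17700 Btu/h = 170500 Btu/h = 67.00 hp.

67 hp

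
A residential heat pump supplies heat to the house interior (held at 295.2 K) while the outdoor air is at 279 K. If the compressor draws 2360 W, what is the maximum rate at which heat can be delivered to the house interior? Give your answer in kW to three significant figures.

The reservoir spacing is ΔT = 295.2 − 279 = 16.20 K.
COP_Carnot = T_H/ΔT = 295.20/16.20 = 18.22.
Q̇_max = COP_Carnot × Ẇ = 18.22 × 2360 W = 43000 W = 43.00 kW.

43.0 kW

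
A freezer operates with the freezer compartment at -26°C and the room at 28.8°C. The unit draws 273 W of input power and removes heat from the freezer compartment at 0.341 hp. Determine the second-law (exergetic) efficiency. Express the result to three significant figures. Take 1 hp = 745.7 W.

0.207

Converting, Q̇_C = 0.3410 hp = 254.3 W, so COP_actual = Q̇_C/Ẇ = 254.3/273.0 = 0.9314.
In absolute terms T_C = 247.15 K and T_H = 301.95 K, so ΔT = 54.80 K.
COP_Carnot = T_C/ΔT = 247.15/54.80 = 4.510.
η_II = COP_actual/COP_Carnot = 0.9314/4.510 = 0.2065.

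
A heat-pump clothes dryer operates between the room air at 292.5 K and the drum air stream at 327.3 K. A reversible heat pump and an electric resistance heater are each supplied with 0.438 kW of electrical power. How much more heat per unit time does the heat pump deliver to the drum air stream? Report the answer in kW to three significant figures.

The reservoir spacing is ΔT = 327.3 − 292.5 = 34.80 K.
COP_Carnot = T_H/ΔT = 327.30/34.80 = 9.405.
The heat pump delivers Q̇_H = COP × Ẇ = 4.119 kW; the resistance heater delivers Ẇ = 0.4380 kW.
Extra = (COP − 1)·Ẇ = 3.681 kW.

3.68 kW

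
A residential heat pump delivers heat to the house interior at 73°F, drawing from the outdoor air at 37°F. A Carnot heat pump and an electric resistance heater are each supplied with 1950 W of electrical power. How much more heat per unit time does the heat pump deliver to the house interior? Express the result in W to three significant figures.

In absolute terms T_C = 275.93 K and T_H = 295.93 K, so ΔT = 20.00 K.
COP_Carnot = T_H/ΔT = 295.93/20.00 = 14.80.
The heat pump delivers Q̇_H = COP × Ẇ = 28850 W; the resistance heater delivers Ẇ = 1950 W.
Extra = (COP − 1)·Ẇ = 26900 W.

26900 W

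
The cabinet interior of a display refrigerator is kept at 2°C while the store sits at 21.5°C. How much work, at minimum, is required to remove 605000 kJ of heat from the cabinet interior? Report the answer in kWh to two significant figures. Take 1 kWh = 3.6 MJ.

In absolute terms T_C = 275.15 K and T_H = 294.65 K, so ΔT = 19.50 K.
The reversible limit is COP_R = T_C/ΔT = 14.11, so W_min = Q_C/COP = Q_C·ΔT/T_C.
W_min = 605000 × 19.50/275.15 = 42880 kJ = 11.91 kWh.

12 kWh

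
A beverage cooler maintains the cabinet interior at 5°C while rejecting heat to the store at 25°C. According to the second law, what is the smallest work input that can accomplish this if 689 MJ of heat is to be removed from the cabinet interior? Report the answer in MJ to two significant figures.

In absolute terms T_C = 278.15 K and T_H = 298.15 K, so ΔT = 20.00 K.
The reversible limit is COP_R = T_C/ΔT = 13.91, so W_min = Q_C/COP = Q_C·ΔT/T_C.
W_min = 689.0 × 20.00/278.15 = 49.54 MJ.

50 MJ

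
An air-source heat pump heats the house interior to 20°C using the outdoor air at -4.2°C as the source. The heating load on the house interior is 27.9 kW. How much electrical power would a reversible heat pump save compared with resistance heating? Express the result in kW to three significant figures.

25.6 kW

In absolute terms T_C = 268.95 K and T_H = 293.15 K, so ΔT = 24.20 K.
COP_Carnot = T_H/ΔT = 293.15/24.20 = 12.11.
Resistance heating needs Ẇ_res = Q̇_H = 27.90 kW; the reversible heat pump needs only Ẇ_hp = Q̇_H/COP = 2.303 kW.
Saving = 27.90 − 2.303 = 25.60 kW.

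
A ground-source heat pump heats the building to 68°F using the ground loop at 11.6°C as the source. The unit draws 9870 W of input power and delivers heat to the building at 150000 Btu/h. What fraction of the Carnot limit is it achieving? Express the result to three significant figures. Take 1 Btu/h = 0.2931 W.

Converting, Q̇_H = 150000 Btu/h = 43970 W, so COP_actual = Q̇_H/Ẇ = 43970/9870 = 4.454.
In absolute terms T_C = 284.75 K and T_H = 293.15 K, so ΔT = 8.400 K.
COP_Carnot = T_H/ΔT = 293.15/8.400 = 34.90.
η_II = COP_actual/COP_Carnot = 4.454/34.90 = 0.1276.

0.128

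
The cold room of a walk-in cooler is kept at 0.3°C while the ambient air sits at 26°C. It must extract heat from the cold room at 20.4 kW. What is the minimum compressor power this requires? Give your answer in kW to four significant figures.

1.917 kW

In absolute terms T_C = 273.45 K and T_H = 299.15 K, so ΔT = 25.70 K.
COP_Carnot = T_C/ΔT = 273.45/25.70 = 10.64.
Ẇ_min = Q̇/COP_Carnot = 20.40/10.64 = 1.917 kW.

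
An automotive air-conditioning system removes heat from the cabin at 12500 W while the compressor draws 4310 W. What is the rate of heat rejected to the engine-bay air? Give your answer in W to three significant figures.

For a cyclic device the first law requires Q̇_H = Q̇_C + Ẇ.
Q̇_H = Q̇_C + Ẇ = 16810 W.

16800 W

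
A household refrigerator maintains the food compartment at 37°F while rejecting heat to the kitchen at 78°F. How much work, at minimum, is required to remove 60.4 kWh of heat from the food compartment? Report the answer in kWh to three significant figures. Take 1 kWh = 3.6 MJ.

In absolute terms T_C = 275.93 K and T_H = 298.71 K, so ΔT = 22.78 K.
The reversible limit is COP_R = T_C/ΔT = 12.11, so W_min = Q_C/COP = Q_C·ΔT/T_C.
W_min = 60.40 × 22.78/275.93 = 4.986 kWh.

4.99 kWh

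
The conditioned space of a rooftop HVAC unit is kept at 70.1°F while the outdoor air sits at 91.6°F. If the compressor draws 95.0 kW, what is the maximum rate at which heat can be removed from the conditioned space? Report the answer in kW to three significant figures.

2340 kW

In absolute terms T_C = 294.32 K and T_H = 306.26 K, so ΔT = 11.94 K.
COP_Carnot = T_C/ΔT = 294.32/11.94 = 24.64.
Q̇_max = COP_Carnot × Ẇ = 24.64 × 95.00 kW = 2341 kW.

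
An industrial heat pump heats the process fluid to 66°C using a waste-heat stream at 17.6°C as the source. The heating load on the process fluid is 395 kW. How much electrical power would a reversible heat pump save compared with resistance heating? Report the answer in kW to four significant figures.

338.6 kW

In absolute terms T_C = 290.75 K and T_H = 339.15 K, so ΔT = 48.40 K.
COP_Carnot = T_H/ΔT = 339.15/48.40 = 7.007.
Resistance heating needs Ẇ_res = Q̇_H = 395.0 kW; the reversible heat pump needs only Ẇ_hp = Q̇_H/COP = 56.37 kW.
Saving = 395.0 − 56.37 = 338.6 kW.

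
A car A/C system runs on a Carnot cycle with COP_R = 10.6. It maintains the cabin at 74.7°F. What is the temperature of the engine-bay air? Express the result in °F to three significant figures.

125 °F

COP_R = T_C/(T_H − T_C) gives T_H − T_C = T_C/COP.
With T_C = 296.87 K, T_H = 296.87 × (1 + 1/10.6) = 324.88 K.
Converting, 324.88 K = 125.11°F.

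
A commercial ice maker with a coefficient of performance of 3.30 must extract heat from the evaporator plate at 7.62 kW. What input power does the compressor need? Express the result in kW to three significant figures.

Ẇ = Q̇_C/COP = 7.620/3.30 = 2.309 kW.

2.31 kW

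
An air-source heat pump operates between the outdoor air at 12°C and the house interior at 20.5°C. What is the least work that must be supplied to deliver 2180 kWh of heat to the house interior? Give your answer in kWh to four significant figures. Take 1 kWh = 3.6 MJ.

In absolute terms T_C = 285.15 K and T_H = 293.65 K, so ΔT = 8.500 K.
The reversible limit is COP_HP = T_H/ΔT = 34.55, so W_min = Q_H/COP = Q_H·ΔT/T_H.
W_min = 2180 × 8.500/293.65 = 63.10 kWh.

63.10 kWh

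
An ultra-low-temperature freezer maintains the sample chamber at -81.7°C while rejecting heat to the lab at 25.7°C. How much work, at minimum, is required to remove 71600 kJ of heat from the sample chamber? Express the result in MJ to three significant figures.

In absolute terms T_C = 191.45 K and T_H = 298.85 K, so ΔT = 107.4 K.
The reversible limit is COP_R = T_C/ΔT = 1.783, so W_min = Q_C/COP = Q_C·ΔT/T_C.
W_min = 71600 × 107.4/191.45 = 40170 kJ = 40.17 MJ.

40.2 MJ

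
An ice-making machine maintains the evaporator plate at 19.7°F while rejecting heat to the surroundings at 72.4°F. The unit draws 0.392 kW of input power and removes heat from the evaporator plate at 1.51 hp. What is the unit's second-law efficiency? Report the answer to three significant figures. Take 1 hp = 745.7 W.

0.316

Converting, Q̇_C = 1.510 hp = 1.126 kW, so COP_actual = Q̇_C/Ẇ = 1.126/0.3920 = 2.872.
In absolute terms T_C = 266.32 K and T_H = 295.59 K, so ΔT = 29.28 K.
COP_Carnot = T_C/ΔT = 266.32/29.28 = 9.096.
η_II = COP_actual/COP_Carnot = 2.872/9.096 = 0.3158.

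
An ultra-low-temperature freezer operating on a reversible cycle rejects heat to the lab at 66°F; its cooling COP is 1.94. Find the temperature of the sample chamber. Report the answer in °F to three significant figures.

-113 °F

For a Carnot refrigerator COP_R = T_C/(T_H − T_C), so T_C = COP·T_H/(1 + COP).
With T_H = 292.04 K, T_C = 1.94 × 292.04/2.940 = 192.71 K.
Converting, 192.71 K = -112.80°F.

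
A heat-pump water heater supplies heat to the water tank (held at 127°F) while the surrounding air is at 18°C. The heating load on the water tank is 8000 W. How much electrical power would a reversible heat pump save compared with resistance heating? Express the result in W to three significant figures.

7150 W

In absolute terms T_C = 291.15 K and T_H = 325.93 K, so ΔT = 34.78 K.
COP_Carnot = T_H/ΔT = 325.93/34.78 = 9.372.
Resistance heating needs Ẇ_res = Q̇_H = 8000 W; the reversible heat pump needs only Ẇ_hp = Q̇_H/COP = 853.6 W.
Saving = 8000 − 853.6 = 7146 W.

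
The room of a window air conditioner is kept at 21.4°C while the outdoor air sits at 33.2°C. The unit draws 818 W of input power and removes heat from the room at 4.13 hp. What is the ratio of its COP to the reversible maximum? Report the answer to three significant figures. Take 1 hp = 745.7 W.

0.151

Converting, Q̇_C = 4.130 hp = 3080 W, so COP_actual = Q̇_C/Ẇ = 3080/818.0 = 3.765.
In absolute terms T_C = 294.55 K and T_H = 306.35 K, so ΔT = 11.80 K.
COP_Carnot = T_C/ΔT = 294.55/11.80 = 24.96.
η_II = COP_actual/COP_Carnot = 3.765/24.96 = 0.1508.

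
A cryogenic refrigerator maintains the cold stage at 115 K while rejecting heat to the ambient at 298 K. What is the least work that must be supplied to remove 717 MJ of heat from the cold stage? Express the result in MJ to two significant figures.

1100 MJ

The reservoir spacing is ΔT = 298 − 115 = 183.0 K.
The reversible limit is COP_R = T_C/ΔT = 0.6284, so W_min = Q_C/COP = Q_C·ΔT/T_C.
W_min = 717.0 × 183.0/115.00 = 1141 MJ.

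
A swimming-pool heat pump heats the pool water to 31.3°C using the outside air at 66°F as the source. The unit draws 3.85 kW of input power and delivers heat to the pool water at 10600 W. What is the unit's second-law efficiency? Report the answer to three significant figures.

0.112

Converting, Q̇_H = 10600 W = 10.60 kW, so COP_actual = Q̇_H/Ẇ = 10.60/3.850 = 2.753.
In absolute terms T_C = 292.04 K and T_H = 304.45 K, so ΔT = 12.41 K.
COP_Carnot = T_H/ΔT = 304.45/12.41 = 24.53.
η_II = COP_actual/COP_Carnot = 2.753/24.53 = 0.1122.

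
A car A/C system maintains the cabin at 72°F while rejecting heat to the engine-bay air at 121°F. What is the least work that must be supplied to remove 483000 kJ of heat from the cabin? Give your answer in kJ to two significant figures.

45000 kJ

In absolute terms T_C = 295.37 K and T_H = 322.59 K, so ΔT = 27.22 K.
The reversible limit is COP_R = T_C/ΔT = 10.85, so W_min = Q_C/COP = Q_C·ΔT/T_C.
W_min = 483000 × 27.22/295.37 = 44510 kJ.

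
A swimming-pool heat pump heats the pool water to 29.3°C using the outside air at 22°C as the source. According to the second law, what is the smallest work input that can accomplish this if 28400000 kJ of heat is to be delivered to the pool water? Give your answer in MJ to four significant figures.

685.5 MJ

In absolute terms T_C = 295.15 K and T_H = 302.45 K, so ΔT = 7.300 K.
The reversible limit is COP_HP = T_H/ΔT = 41.43, so W_min = Q_H/COP = Q_H·ΔT/T_H.
W_min = 28400000 × 7.300/302.45 = 685500 kJ = 685.5 MJ.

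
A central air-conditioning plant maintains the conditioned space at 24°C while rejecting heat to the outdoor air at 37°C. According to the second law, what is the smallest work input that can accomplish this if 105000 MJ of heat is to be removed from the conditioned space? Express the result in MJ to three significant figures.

In absolute terms T_C = 297.15 K and T_H = 310.15 K, so ΔT = 13.00 K.
The reversible limit is COP_R = T_C/ΔT = 22.86, so W_min = Q_C/COP = Q_C·ΔT/T_C.
W_min = 105000 × 13.00/297.15 = 4594 MJ.

4590 MJ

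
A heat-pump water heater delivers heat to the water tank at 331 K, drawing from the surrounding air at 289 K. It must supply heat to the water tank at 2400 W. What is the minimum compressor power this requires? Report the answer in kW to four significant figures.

The reservoir spacing is ΔT = 331 − 289 = 42.00 K.
COP_Carnot = T_H/ΔT = 331.00/42.00 = 7.881.
Ẇ_min = Q̇/COP_Carnot = 2400/7.881 = 304.5 W = 0.3045 kW.

0.3045 kW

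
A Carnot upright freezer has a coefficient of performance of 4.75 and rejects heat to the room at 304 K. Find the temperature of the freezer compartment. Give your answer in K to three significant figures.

251 K

For a Carnot refrigerator COP_R = T_C/(T_H − T_C), so T_C = COP·T_H/(1 + COP).
With T_H = 304.00 K, T_C = 4.75 × 304.00/5.750 = 251.13 K.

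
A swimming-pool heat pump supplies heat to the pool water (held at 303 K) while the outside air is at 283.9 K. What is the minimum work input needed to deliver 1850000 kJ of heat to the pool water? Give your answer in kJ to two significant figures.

120000 kJ

The reservoir spacing is ΔT = 303 − 283.9 = 19.10 K.
The reversible limit is COP_HP = T_H/ΔT = 15.86, so W_min = Q_H/COP = Q_H·ΔT/T_H.
W_min = 1850000 × 19.10/303.00 = 116600 kJ.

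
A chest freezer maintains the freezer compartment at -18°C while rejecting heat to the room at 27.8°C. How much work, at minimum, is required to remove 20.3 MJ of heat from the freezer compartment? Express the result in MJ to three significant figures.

3.64 MJ

In absolute terms T_C = 255.15 K and T_H = 300.95 K, so ΔT = 45.80 K.
The reversible limit is COP_R = T_C/ΔT = 5.571, so W_min = Q_C/COP = Q_C·ΔT/T_C.
W_min = 20.30 × 45.80/255.15 = 3.644 MJ.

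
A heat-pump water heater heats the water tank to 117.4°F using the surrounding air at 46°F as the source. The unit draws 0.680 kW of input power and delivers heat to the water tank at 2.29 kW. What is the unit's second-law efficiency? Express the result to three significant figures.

COP_actual = Q̇_H/Ẇ = 2.290/0.6800 = 3.368.
In absolute terms T_C = 280.93 K and T_H = 320.59 K, so ΔT = 39.67 K.
COP_Carnot = T_H/ΔT = 320.59/39.67 = 8.082.
η_II = COP_actual/COP_Carnot = 3.368/8.082 = 0.4167.

0.417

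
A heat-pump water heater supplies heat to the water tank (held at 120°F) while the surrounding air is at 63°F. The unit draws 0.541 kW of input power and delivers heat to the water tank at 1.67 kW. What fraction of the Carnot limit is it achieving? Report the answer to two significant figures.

0.30

COP_actual = Q̇_H/Ẇ = 1.670/0.5410 = 3.087.
In absolute terms T_C = 290.37 K and T_H = 322.04 K, so ΔT = 31.67 K.
COP_Carnot = T_H/ΔT = 322.04/31.67 = 10.17.
η_II = COP_actual/COP_Carnot = 3.087/10.17 = 0.3035.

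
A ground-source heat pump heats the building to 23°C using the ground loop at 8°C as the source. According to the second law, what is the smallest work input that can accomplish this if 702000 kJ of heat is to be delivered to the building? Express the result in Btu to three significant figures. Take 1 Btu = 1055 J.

In absolute terms T_C = 281.15 K and T_H = 296.15 K, so ΔT = 15.00 K.
The reversible limit is COP_HP = T_H/ΔT = 19.74, so W_min = Q_H/COP = Q_H·ΔT/T_H.
W_min = 702000 × 15.00/296.15 = 35560 kJ = 33700 Btu.

33700 Btu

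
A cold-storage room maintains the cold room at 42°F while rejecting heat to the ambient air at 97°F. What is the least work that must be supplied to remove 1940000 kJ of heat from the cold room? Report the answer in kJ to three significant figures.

In absolute terms T_C = 278.71 K and T_H = 309.26 K, so ΔT = 30.56 K.
The reversible limit is COP_R = T_C/ΔT = 9.121, so W_min = Q_C/COP = Q_C·ΔT/T_C.
W_min = 1940000 × 30.56/278.71 = 212700 kJ.

213000 kJ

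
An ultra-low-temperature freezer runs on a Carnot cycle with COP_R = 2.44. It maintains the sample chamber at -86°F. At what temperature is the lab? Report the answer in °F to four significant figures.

67.14 °F

COP_R = T_C/(T_H − T_C) gives T_H − T_C = T_C/COP.
With T_C = 207.59 K, T_H = 207.59 × (1 + 1/2.44) = 292.67 K.
Converting, 292.67 K = 67.14°F.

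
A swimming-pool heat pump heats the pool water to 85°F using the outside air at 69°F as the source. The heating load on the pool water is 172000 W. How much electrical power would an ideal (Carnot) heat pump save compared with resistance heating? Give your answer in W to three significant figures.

In absolute terms T_C = 293.71 K and T_H = 302.59 K, so ΔT = 8.889 K.
COP_Carnot = T_H/ΔT = 302.59/8.889 = 34.04.
Resistance heating needs Ẇ_res = Q̇_H = 172000 W; the reversible heat pump needs only Ẇ_hp = Q̇_H/COP = 5053 W.
Saving = 172000 − 5053 = 166900 W.

167000 W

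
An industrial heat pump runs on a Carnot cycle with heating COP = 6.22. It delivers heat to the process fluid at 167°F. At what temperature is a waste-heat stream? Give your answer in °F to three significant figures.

COP_HP = T_H/(T_H − T_C) gives T_H − T_C = T_H/COP.
With T_H = 348.15 K, T_C = 348.15 × (1 − 1/6.22) = 292.18 K.
Converting, 292.18 K = 66.25°F.

66.2 °F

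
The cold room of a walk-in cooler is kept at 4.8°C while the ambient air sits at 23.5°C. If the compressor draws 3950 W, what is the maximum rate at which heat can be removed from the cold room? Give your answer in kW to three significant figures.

58.7 kW

In absolute terms T_C = 277.95 K and T_H = 296.65 K, so ΔT = 18.70 K.
COP_Carnot = T_C/ΔT = 277.95/18.70 = 14.86.
Q̇_max = COP_Carnot × Ẇ = 14.86 × 3950 W = 58710 W = 58.71 kW.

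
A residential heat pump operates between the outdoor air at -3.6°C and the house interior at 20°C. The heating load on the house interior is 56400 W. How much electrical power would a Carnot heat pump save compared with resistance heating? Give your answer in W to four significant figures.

51860 W

In absolute terms T_C = 269.55 K and T_H = 293.15 K, so ΔT = 23.60 K.
COP_Carnot = T_H/ΔT = 293.15/23.60 = 12.42.
Resistance heating needs Ẇ_res = Q̇_H = 56400 W; the reversible heat pump needs only Ẇ_hp = Q̇_H/COP = 4540 W.
Saving = 56400 − 4540 = 51860 W.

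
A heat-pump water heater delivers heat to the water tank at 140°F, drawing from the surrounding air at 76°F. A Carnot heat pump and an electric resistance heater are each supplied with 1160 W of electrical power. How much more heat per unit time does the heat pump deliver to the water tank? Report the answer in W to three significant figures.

In absolute terms T_C = 297.59 K and T_H = 333.15 K, so ΔT = 35.56 K.
COP_Carnot = T_H/ΔT = 333.15/35.56 = 9.370.
The heat pump delivers Q̇_H = COP × Ẇ = 10870 W; the resistance heater delivers Ẇ = 1160 W.
Extra = (COP − 1)·Ẇ = 9709 W.

9710 W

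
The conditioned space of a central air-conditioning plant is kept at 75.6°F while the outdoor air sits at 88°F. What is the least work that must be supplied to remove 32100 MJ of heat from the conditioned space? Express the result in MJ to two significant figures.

740 MJ

In absolute terms T_C = 297.37 K and T_H = 304.26 K, so ΔT = 6.889 K.
The reversible limit is COP_R = T_C/ΔT = 43.17, so W_min = Q_C/COP = Q_C·ΔT/T_C.
W_min = 32100 × 6.889/297.37 = 743.6 MJ.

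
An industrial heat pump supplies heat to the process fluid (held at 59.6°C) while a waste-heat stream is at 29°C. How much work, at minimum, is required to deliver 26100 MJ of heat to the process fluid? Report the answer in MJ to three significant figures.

In absolute terms T_C = 302.15 K and T_H = 332.75 K, so ΔT = 30.60 K.
The reversible limit is COP_HP = T_H/ΔT = 10.87, so W_min = Q_H/COP = Q_H·ΔT/T_H.
W_min = 26100 × 30.60/332.75 = 2400 MJ.

2400 MJ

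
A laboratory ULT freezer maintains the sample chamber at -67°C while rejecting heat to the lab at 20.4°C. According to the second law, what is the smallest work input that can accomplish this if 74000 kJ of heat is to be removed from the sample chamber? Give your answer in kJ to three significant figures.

31400 kJ

In absolute terms T_C = 206.15 K and T_H = 293.55 K, so ΔT = 87.40 K.
The reversible limit is COP_R = T_C/ΔT = 2.359, so W_min = Q_C/COP = Q_C·ΔT/T_C.
W_min = 74000 × 87.40/206.15 = 31370 kJ.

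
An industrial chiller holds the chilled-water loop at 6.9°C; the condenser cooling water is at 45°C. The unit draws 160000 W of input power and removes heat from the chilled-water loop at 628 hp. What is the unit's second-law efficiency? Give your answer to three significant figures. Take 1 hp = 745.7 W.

Converting, Q̇_C = 628.0 hp = 468300 W, so COP_actual = Q̇_C/Ẇ = 468300/160000 = 2.927.
In absolute terms T_C = 280.05 K and T_H = 318.15 K, so ΔT = 38.10 K.
COP_Carnot = T_C/ΔT = 280.05/38.10 = 7.350.
η_II = COP_actual/COP_Carnot = 2.927/7.350 = 0.3982.

0.398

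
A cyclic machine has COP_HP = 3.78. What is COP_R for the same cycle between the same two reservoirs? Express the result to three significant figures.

2.78

Since Q_H = Q_C + W for any cycle, COP_R = Q_C/W = Q_H/W − 1.
COP_R = 3.78 − 1 = 2.78.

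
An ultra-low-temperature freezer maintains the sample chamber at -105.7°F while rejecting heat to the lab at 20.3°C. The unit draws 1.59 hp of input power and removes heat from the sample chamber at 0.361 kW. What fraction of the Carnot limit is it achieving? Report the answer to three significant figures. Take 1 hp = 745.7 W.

0.150

Converting, Q̇_C = 0.3610 kW = 0.4841 hp, so COP_actual = Q̇_C/Ẇ = 0.4841/1.590 = 0.3045.
In absolute terms T_C = 196.65 K and T_H = 293.45 K, so ΔT = 96.80 K.
COP_Carnot = T_C/ΔT = 196.65/96.80 = 2.032.
η_II = COP_actual/COP_Carnot = 0.3045/2.032 = 0.1499.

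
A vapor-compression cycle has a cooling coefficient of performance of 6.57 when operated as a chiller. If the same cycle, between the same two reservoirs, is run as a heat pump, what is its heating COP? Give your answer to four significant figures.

7.570

The first law on one cycle gives Q_H = Q_C + W, so Q_H/W = Q_C/W + 1.
COP_HP = COP_R + 1 = 6.57 + 1 = 7.57.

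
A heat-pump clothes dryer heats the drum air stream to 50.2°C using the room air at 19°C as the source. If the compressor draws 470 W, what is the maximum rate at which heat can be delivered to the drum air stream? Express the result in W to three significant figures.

4870 W

In absolute terms T_C = 292.15 K and T_H = 323.35 K, so ΔT = 31.20 K.
COP_Carnot = T_H/ΔT = 323.35/31.20 = 10.36.
Q̇_max = COP_Carnot × Ẇ = 10.36 × 470.0 W = 4871 W.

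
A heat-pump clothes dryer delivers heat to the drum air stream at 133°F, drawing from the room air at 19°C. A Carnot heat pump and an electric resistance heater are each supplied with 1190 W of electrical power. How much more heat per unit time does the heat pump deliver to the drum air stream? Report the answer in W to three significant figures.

9370 W

In absolute terms T_C = 292.15 K and T_H = 329.26 K, so ΔT = 37.11 K.
COP_Carnot = T_H/ΔT = 329.26/37.11 = 8.872.
The heat pump delivers Q̇_H = COP × Ẇ = 10560 W; the resistance heater delivers Ẇ = 1190 W.
Extra = (COP − 1)·Ẇ = 9368 W.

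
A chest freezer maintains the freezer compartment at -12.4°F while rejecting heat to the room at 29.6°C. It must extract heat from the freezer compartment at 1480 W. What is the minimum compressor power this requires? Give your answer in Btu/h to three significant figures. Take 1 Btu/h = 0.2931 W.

1100 Btu/h

In absolute terms T_C = 248.48 K and T_H = 302.75 K, so ΔT = 54.27 K.
COP_Carnot = T_C/ΔT = 248.48/54.27 = 4.579.
Ẇ_min = Q̇/COP_Carnot = 1480/4.579 = 323.2 W = 1103 Btu/h.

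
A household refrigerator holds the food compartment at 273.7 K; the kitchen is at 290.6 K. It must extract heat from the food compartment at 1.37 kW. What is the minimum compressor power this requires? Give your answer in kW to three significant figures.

0.0846 kW

The reservoir spacing is ΔT = 290.6 − 273.7 = 16.90 K.
COP_Carnot = T_C/ΔT = 273.70/16.90 = 16.20.
Ẇ_min = Q̇/COP_Carnot = 1.370/16.20 = 0.08459 kW.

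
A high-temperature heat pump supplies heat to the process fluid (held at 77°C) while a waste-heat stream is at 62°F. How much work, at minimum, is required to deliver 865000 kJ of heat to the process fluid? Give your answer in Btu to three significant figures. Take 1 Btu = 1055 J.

141000 Btu

In absolute terms T_C = 289.82 K and T_H = 350.15 K, so ΔT = 60.33 K.
The reversible limit is COP_HP = T_H/ΔT = 5.804, so W_min = Q_H/COP = Q_H·ΔT/T_H.
W_min = 865000 × 60.33/350.15 = 149000 kJ = 141300 Btu.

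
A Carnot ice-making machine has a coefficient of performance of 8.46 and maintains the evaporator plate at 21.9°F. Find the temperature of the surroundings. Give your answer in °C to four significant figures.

26.01 °C

COP_R = T_C/(T_H − T_C) gives T_H − T_C = T_C/COP.
With T_C = 267.54 K, T_H = 267.54 × (1 + 1/8.46) = 299.16 K.
Converting, 299.16 K = 26.01°C.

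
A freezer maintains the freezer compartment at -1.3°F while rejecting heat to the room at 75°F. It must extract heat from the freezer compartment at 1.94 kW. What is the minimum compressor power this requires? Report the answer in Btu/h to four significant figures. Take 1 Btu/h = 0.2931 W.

In absolute terms T_C = 254.65 K and T_H = 297.04 K, so ΔT = 42.39 K.
COP_Carnot = T_C/ΔT = 254.65/42.39 = 6.007.
Ẇ_min = Q̇/COP_Carnot = 1.940/6.007 = 0.3229 kW = 1102 Btu/h.

1102 Btu/h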